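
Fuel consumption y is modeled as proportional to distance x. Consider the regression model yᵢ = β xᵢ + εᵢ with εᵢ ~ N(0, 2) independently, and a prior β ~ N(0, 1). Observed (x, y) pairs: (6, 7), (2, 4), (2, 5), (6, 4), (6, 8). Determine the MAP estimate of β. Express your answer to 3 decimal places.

log p(β | y) = −Σ(yᵢ − βxᵢ)²/(2·2) − β²/(2·1) + const.
Setting the derivative to zero: Σxᵢ(yᵢ − βxᵢ)/2 − β/1 = 0, so β = Σxᵢyᵢ / (Σxᵢ² + σ²/τ²).
Σxᵢyᵢ = 6·7 + 2·4 + 2·5 + 6·4 + 6·8 = 132; Σxᵢ² = 116; σ²/τ² = 2.
β̂_MAP = 132 / (116 + 2) = 132/118 ≈ 1.119.

β̂_MAP = 1.119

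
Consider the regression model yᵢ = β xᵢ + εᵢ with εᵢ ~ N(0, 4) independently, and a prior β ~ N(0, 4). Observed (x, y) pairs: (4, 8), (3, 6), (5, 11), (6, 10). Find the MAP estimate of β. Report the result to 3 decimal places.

log p(β | y) = −Σ(yᵢ − βxᵢ)²/(2·4) − β²/(2·4) + const.
Setting the derivative to zero: Σxᵢ(yᵢ − βxᵢ)/4 − β/4 = 0, so β = Σxᵢyᵢ / (Σxᵢ² + σ²/τ²).
Σxᵢyᵢ = 4·8 + 3·6 + 5·11 + 6·10 = 165; Σxᵢ² = 86; σ²/τ² = 1.
β̂_MAP = 165 / (86 + 1) = 165/87 ≈ 1.897.

β̂_MAP = 1.897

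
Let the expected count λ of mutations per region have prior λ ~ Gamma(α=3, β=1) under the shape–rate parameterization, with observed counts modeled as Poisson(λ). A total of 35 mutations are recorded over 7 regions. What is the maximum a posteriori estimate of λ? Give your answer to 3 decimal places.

Σxᵢ = 35, n = 7.
Posterior ∝ λ^2e^(−1λ) · λ^35e^(−7λ) = λ^37e^(−8λ), i.e. Gamma(shape=38, rate=8).
The mode of a Gamma(a, b) with a ≥ 1 (shape–rate) is (a−1)/b = 37/8 ≈ 4.625.

λ̂_MAP = 4.625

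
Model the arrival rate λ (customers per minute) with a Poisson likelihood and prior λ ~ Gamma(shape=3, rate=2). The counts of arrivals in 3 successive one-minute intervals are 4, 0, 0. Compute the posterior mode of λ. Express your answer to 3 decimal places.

λ̂_MAP = 1.200

Σxᵢ = 4+0+0 = 4, with n = 3.
Posterior ∝ λ^2e^(−2λ) · λ^4e^(−3λ) = λ^6e^(−5λ), i.e. Gamma(shape=7, rate=5).
The mode of a Gamma(a, b) with a ≥ 1 (shape–rate) is (a−1)/b = 6/5 ≈ 1.200.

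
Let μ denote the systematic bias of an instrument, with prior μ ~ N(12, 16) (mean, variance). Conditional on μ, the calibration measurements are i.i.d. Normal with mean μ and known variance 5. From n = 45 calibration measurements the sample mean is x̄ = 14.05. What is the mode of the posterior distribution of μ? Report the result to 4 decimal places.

μ̂_MAP = 14.0359

n = 45, x̄ = 14.05.
For a Normal prior and Normal likelihood with known variance, the posterior is Normal; its mode equals its mean, the precision-weighted average.
Prior precision 1/σ₀² = 1/16 = 0.0625; data precision n/σ² = 45/5 = 9.
μ̂ = (0.0625·12 + 9·14.05) / (0.0625 + 9) = 127.2/9.0625 = 10176/725 ≈ 14.0359.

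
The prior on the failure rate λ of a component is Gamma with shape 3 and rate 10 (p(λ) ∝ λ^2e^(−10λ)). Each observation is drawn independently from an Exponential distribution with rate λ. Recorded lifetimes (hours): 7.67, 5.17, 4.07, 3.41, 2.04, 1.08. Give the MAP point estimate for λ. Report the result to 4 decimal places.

λ̂_MAP = 0.2392

The Exponential(rate=λ) likelihood is ∝ λ^n e^(−λΣtᵢ). Here n = 6 and Σtᵢ = 7.67 + 5.17 + 4.07 + 3.41 + 2.04 + 1.08 = 23.44.
Posterior ∝ λ^2e^(−10λ) · λ^6e^(−23.44λ) = λ^8e^(−33.44λ), i.e. Gamma(9, 33.44).
Mode = (a−1)/b = 8/33.44 ≈ 0.2392.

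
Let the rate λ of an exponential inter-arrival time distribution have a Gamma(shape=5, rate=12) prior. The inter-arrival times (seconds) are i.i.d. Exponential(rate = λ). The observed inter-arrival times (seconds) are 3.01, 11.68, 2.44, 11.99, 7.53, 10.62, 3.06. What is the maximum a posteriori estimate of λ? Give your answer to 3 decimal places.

λ̂_MAP = 0.176

The Exponential(rate=λ) likelihood is ∝ λ^n e^(−λΣtᵢ). Here n = 7 and Σtᵢ = 3.01 + 11.68 + 2.44 + 11.99 + 7.53 + 10.62 + 3.06 = 50.33.
Posterior ∝ λ^4e^(−12λ) · λ^7e^(−50.33λ) = λ^11e^(−62.33λ), i.e. Gamma(12, 62.33).
Mode = (a−1)/b = 11/62.33 ≈ 0.176.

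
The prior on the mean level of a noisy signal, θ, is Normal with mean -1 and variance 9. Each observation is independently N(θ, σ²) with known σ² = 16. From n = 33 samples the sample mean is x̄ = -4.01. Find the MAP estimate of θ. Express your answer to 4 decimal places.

θ̂_MAP = -3.8561

n = 33, x̄ = -4.01.
For a Normal prior and Normal likelihood with known variance, the posterior is Normal; its mode equals its mean, the precision-weighted average.
Prior precision 1/σ₀² = 1/9; data precision n/σ² = 33/16 = 2.0625.
θ̂ = ((1/9)·(-1) + 2.0625·(-4.01)) / (1/9 + 2.0625) = (-120697/14400)/(313/144) = -120697/31300 ≈ -3.8561.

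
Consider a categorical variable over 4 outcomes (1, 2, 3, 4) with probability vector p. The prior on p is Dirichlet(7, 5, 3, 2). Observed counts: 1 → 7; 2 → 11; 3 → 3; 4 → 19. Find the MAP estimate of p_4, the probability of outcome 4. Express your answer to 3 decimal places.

The posterior is Dirichlet(αᵢ + nᵢ) = Dirichlet(14, 16, 6, 21).
For a Dirichlet(a₁,…,a_K) with all aᵢ > 1, the mode has j-th component (aⱼ − 1)/(Σaᵢ − K).
Here Σaᵢ = 57 and K = 4, so p_4 = (21 − 1)/(57 − 4) = 20/53 ≈ 0.377.

MAP estimate: 0.377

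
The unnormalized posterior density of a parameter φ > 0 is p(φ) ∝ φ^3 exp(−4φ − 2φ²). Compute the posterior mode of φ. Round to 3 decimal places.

ℓ'(φ) = 3/φ − 4 − 4φ. Setting this to zero and multiplying by φ: 4φ² + 4φ − 3 = 0.
φ = (−4 + √(4² + 4·4·3)) / (2·4) = (−4 + √64) / 8 = (−4 + 8)/8 = 1/2.
ℓ''(φ) = −3/φ² − 4 < 0, confirming a maximum.

φ̂_MAP = 0.500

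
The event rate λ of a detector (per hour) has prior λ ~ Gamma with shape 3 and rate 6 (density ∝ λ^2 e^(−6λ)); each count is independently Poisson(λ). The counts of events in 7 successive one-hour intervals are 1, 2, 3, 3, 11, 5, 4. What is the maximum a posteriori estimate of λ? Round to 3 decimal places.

Σxᵢ = 1+2+3+3+11+5+4 = 29, with n = 7.
Posterior ∝ λ^2e^(−6λ) · λ^29e^(−7λ) = λ^31e^(−13λ), i.e. Gamma(shape=32, rate=13).
The mode of a Gamma(a, b) with a ≥ 1 (shape–rate) is (a−1)/b = 31/13 ≈ 2.385.

λ̂_MAP = 2.385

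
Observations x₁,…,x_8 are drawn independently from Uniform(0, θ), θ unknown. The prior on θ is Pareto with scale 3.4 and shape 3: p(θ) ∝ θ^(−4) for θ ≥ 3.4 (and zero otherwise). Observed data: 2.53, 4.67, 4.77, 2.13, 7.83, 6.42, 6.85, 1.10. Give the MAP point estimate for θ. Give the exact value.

The Uniform(0, θ) likelihood is θ^(−n) for θ ≥ max(xᵢ), zero otherwise. Here max(xᵢ) = 7.83.
Posterior ∝ θ^(−4) · θ^(−8) = θ^(−12) on θ ≥ max(3.4, 7.83) = 7.83.
This density is strictly decreasing in θ, so the posterior mode lies at the lower boundary of the support.

θ̂_MAP = 7.83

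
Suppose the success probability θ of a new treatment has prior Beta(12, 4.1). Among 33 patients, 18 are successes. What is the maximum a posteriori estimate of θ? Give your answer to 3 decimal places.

Prior: Beta(12, 4.1).
Data: 18 successes in 33 trials. The binomial likelihood contributes θ^18(1−θ)^15, so the posterior is Beta(12+18, 4.1+15) = Beta(30, 19.1).
For Beta(a, b) with a, b > 1 the mode is (a−1)/(a+b−2) = 29/47.1 ≈ 0.616.

θ̂_MAP = 0.616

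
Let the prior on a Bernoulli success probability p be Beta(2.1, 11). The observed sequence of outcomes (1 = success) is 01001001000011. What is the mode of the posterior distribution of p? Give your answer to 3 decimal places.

Prior: Beta(2.1, 11).
Data: 5 successes in 14 trials (from the sequence). The binomial likelihood contributes p^5(1−p)^9, so the posterior is Beta(2.1+5, 11+9) = Beta(7.1, 20).
For Beta(a, b) with a, b > 1 the mode is (a−1)/(a+b−2) = 6.1/25.1 ≈ 0.243.

p̂_MAP = 0.243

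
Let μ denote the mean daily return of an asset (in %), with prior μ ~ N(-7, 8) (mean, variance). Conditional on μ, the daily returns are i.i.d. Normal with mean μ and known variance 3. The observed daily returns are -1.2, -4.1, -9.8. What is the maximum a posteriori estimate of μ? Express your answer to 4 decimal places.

μ̂_MAP = -5.2519

n = 3; x̄ = ((-1.2) + (-4.1) + (-9.8))/3 = -15.1/3 = -151/30 ≈ -5.0333.
For a Normal prior and Normal likelihood with known variance, the posterior is Normal; its mode equals its mean, the precision-weighted average.
Prior precision 1/σ₀² = 1/8 = 0.125; data precision n/σ² = 3/3 = 1.
μ̂ = (0.125·(-7) + 1·(-151/30)) / (0.125 + 1) = (-709/120)/1.125 = -709/135 ≈ -5.2519.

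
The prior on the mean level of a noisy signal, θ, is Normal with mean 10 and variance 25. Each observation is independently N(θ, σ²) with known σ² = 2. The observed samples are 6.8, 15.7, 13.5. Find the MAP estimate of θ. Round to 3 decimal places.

n = 3; x̄ = (6.8 + 15.7 + 13.5)/3 = 36/3 = 12.
For a Normal prior and Normal likelihood with known variance, the posterior is Normal; its mode equals its mean, the precision-weighted average.
Prior precision 1/σ₀² = 1/25 = 0.04; data precision n/σ² = 3/2 = 1.5.
θ̂ = (0.04·10 + 1.5·12) / (0.04 + 1.5) = 18.4/1.54 = 920/77 ≈ 11.948.

θ̂_MAP = 11.948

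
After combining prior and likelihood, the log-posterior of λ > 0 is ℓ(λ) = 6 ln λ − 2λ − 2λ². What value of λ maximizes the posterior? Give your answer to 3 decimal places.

ℓ'(λ) = 6/λ − 2 − 4λ. Setting this to zero and multiplying by λ: 4λ² + 2λ − 6 = 0.
λ = (−2 + √(2² + 4·4·6)) / (2·4) = (−2 + √100) / 8 = (−2 + 10)/8 = 1.
ℓ''(λ) = −6/λ² − 4 < 0, confirming a maximum.

λ̂_MAP = 1.000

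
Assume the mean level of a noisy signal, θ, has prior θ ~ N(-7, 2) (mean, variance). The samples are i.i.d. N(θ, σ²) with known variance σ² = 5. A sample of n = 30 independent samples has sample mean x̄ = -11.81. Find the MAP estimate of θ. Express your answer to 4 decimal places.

θ̂_MAP = -11.4400

n = 30, x̄ = -11.81.
For a Normal prior and Normal likelihood with known variance, the posterior is Normal; its mode equals its mean, the precision-weighted average.
Prior precision 1/σ₀² = 1/2 = 0.5; data precision n/σ² = 30/5 = 6.
θ̂ = (0.5·(-7) + 6·(-11.81)) / (0.5 + 6) = (-74.36)/6.5 = -11.4400.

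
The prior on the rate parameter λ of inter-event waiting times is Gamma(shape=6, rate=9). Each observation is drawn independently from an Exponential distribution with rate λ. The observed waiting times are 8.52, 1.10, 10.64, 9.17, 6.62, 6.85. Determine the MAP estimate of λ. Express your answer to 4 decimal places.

λ̂_MAP = 0.2119

The Exponential(rate=λ) likelihood is ∝ λ^n e^(−λΣtᵢ). Here n = 6 and Σtᵢ = 8.52 + 1.10 + 10.64 + 9.17 + 6.62 + 6.85 = 42.90.
Posterior ∝ λ^5e^(−9λ) · λ^6e^(−42.90λ) = λ^11e^(−51.90λ), i.e. Gamma(12, 51.90).
Mode = (a−1)/b = 11/51.90 ≈ 0.2119.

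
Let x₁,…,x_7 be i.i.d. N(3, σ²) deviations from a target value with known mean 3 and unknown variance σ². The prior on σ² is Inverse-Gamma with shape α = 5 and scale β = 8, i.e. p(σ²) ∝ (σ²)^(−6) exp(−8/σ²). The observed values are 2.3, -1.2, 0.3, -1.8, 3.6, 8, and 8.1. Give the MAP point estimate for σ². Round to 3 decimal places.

Sum of squared deviations about the known mean: SS = (2.3−3)² + (-1.2−3)² + (0.3−3)² + (-1.8−3)² + (3.6−3)² + (8−3)² + (8.1−3)² = 99.83.
The Normal likelihood contributes (σ²)^(−n/2) exp(−SS/(2σ²)), so the posterior is Inverse-Gamma(α + n/2, β + SS/2) = Inverse-Gamma(8.5, 57.915).
The mode of Inverse-Gamma(a, b) is b/(a+1) = 57.915/9.5 ≈ 6.096.

σ̂²_MAP = 6.096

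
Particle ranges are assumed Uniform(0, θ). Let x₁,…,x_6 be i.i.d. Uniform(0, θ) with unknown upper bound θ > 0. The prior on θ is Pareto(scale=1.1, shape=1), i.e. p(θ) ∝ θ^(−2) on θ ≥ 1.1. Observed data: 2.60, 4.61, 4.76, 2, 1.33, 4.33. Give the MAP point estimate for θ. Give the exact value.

θ̂_MAP = 4.76

The Uniform(0, θ) likelihood is θ^(−n) for θ ≥ max(xᵢ), zero otherwise. Here max(xᵢ) = 4.76.
Posterior ∝ θ^(−2) · θ^(−6) = θ^(−8) on θ ≥ max(1.1, 4.76) = 4.76.
This density is strictly decreasing in θ, so the posterior mode lies at the lower boundary of the support.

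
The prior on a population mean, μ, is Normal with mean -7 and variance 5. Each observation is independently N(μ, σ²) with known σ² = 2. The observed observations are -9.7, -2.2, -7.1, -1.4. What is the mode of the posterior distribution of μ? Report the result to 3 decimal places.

n = 4; x̄ = ((-9.7) + (-2.2) + (-7.1) + (-1.4))/4 = -20.4/4 = -5.1.
For a Normal prior and Normal likelihood with known variance, the posterior is Normal; its mode equals its mean, the precision-weighted average.
Prior precision 1/σ₀² = 1/5 = 0.2; data precision n/σ² = 4/2 = 2.
μ̂ = (0.2·(-7) + 2·(-5.1)) / (0.2 + 2) = (-11.6)/2.2 = -58/11 ≈ -5.273.

μ̂_MAP = -5.273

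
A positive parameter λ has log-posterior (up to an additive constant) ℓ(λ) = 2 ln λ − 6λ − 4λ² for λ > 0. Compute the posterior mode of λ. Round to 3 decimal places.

ℓ'(λ) = 2/λ − 6 − 8λ. Setting this to zero and multiplying by λ: 8λ² + 6λ − 2 = 0.
λ = (−6 + √(6² + 4·8·2)) / (2·8) = (−6 + √100) / 16 = (−6 + 10)/16 = 1/4.
ℓ''(λ) = −2/λ² − 8 < 0, confirming a maximum.

λ̂_MAP = 0.250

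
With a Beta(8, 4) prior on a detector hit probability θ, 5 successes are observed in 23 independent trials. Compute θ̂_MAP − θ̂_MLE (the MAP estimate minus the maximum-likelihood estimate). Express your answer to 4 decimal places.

MAP − MLE = 0.1462

Posterior is Beta(13, 22); MAP = (13−1)/(35−2) = 12/33 ≈ 0.36364.
MLE ignores the prior: θ̂_MLE = k/n = 5/23 ≈ 0.21739.
Difference = 12/33 − 5/23 = 37/253 ≈ 0.1462.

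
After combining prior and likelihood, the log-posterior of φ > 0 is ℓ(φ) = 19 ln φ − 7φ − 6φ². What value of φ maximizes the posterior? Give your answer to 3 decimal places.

φ̂_MAP = 1.000

ℓ'(φ) = 19/φ − 7 − 12φ. Setting this to zero and multiplying by φ: 12φ² + 7φ − 19 = 0.
φ = (−7 + √(7² + 4·12·19)) / (2·12) = (−7 + √961) / 24 = (−7 + 31)/24 = 1.
ℓ''(φ) = −19/φ² − 12 < 0, confirming a maximum.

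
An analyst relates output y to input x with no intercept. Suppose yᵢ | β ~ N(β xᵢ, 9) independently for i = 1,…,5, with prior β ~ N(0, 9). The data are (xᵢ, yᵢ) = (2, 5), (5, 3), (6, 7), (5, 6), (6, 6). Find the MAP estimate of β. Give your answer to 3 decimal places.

β̂_MAP = 1.047

log p(β | y) = −Σ(yᵢ − βxᵢ)²/(2·9) − β²/(2·9) + const.
Setting the derivative to zero: Σxᵢ(yᵢ − βxᵢ)/9 − β/9 = 0, so β = Σxᵢyᵢ / (Σxᵢ² + σ²/τ²).
Σxᵢyᵢ = 2·5 + 5·3 + 6·7 + 5·6 + 6·6 = 133; Σxᵢ² = 126; σ²/τ² = 1.
β̂_MAP = 133 / (126 + 1) = 133/127 ≈ 1.047.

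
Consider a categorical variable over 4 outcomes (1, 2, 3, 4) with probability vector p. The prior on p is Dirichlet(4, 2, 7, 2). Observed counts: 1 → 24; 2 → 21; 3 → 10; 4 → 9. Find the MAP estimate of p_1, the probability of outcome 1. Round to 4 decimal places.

The posterior is Dirichlet(αᵢ + nᵢ) = Dirichlet(28, 23, 17, 11).
For a Dirichlet(a₁,…,a_K) with all aᵢ > 1, the mode has j-th component (aⱼ − 1)/(Σaᵢ − K).
Here Σaᵢ = 79 and K = 4, so p_1 = (28 − 1)/(79 − 4) = 27/75 ≈ 0.3600.

MAP estimate: 0.3600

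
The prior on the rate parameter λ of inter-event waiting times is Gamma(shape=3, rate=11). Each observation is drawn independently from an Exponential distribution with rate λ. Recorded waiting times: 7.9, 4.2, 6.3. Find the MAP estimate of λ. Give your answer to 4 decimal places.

The Exponential(rate=λ) likelihood is ∝ λ^n e^(−λΣtᵢ). Here n = 3 and Σtᵢ = 7.9 + 4.2 + 6.3 = 18.4.
Posterior ∝ λ^2e^(−11λ) · λ^3e^(−18.4λ) = λ^5e^(−29.4λ), i.e. Gamma(6, 29.4).
Mode = (a−1)/b = 5/29.4 ≈ 0.1701.

λ̂_MAP = 0.1701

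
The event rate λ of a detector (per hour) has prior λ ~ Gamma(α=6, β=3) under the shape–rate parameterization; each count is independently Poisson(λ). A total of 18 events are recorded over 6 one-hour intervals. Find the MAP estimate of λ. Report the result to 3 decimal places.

Σxᵢ = 18, n = 6.
Posterior ∝ λ^5e^(−3λ) · λ^18e^(−6λ) = λ^23e^(−9λ), i.e. Gamma(shape=24, rate=9).
The mode of a Gamma(a, b) with a ≥ 1 (shape–rate) is (a−1)/b = 23/9 ≈ 2.556.

λ̂_MAP = 2.556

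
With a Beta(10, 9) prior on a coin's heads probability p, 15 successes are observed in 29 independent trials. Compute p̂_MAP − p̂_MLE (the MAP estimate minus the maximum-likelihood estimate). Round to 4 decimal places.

MAP − MLE = 0.0045

Posterior is Beta(25, 23); MAP = (25−1)/(48−2) = 24/46 ≈ 0.52174.
MLE ignores the prior: p̂_MLE = k/n = 15/29 ≈ 0.51724.
Difference = 24/46 − 15/29 = 3/667 ≈ 0.0045.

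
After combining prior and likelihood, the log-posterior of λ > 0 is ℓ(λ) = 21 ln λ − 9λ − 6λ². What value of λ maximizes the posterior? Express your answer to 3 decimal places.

λ̂_MAP = 1.000

ℓ'(λ) = 21/λ − 9 − 12λ. Setting this to zero and multiplying by λ: 12λ² + 9λ − 21 = 0.
λ = (−9 + √(9² + 4·12·21)) / (2·12) = (−9 + √1089) / 24 = (−9 + 33)/24 = 1.
ℓ''(λ) = −21/λ² − 12 < 0, confirming a maximum.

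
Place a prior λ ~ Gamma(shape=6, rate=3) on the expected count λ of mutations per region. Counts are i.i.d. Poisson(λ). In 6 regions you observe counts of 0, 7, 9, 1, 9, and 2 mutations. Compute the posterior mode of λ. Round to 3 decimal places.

Σxᵢ = 0+7+9+1+9+2 = 28, with n = 6.
Posterior ∝ λ^5e^(−3λ) · λ^28e^(−6λ) = λ^33e^(−9λ), i.e. Gamma(shape=34, rate=9).
The mode of a Gamma(a, b) with a ≥ 1 (shape–rate) is (a−1)/b = 33/9 ≈ 3.667.

λ̂_MAP = 3.667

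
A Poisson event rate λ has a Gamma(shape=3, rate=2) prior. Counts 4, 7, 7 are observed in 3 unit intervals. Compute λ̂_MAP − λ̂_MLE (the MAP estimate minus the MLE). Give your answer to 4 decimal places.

Σxᵢ = 18. Posterior is Gamma(21, 5); MAP = (21−1)/5 = 20/5 ≈ 4.00000.
MLE = x̄ = 18/3 ≈ 6.00000.
Difference = 20/5 − 18/3 = -2 ≈ -2.0000.

MAP − MLE = -2.0000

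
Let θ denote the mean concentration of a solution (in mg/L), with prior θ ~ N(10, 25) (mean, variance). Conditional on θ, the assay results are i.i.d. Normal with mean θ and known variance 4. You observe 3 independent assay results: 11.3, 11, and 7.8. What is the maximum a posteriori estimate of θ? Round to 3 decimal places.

θ̂_MAP = 10.032

n = 3; x̄ = (11.3 + 11 + 7.8)/3 = 30.1/3 = 301/30 ≈ 10.0333.
For a Normal prior and Normal likelihood with known variance, the posterior is Normal; its mode equals its mean, the precision-weighted average.
Prior precision 1/σ₀² = 1/25 = 0.04; data precision n/σ² = 3/4 = 0.75.
θ̂ = (0.04·10 + 0.75·(301/30)) / (0.04 + 0.75) = 7.925/0.79 = 1585/158 ≈ 10.032.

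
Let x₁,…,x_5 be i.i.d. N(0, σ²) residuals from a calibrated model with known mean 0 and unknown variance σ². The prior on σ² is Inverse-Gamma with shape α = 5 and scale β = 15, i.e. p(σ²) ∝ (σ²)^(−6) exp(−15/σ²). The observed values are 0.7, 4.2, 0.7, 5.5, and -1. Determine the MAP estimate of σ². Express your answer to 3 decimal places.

Sum of squared deviations about the known mean: SS = (0.7−0)² + (4.2−0)² + (0.7−0)² + (5.5−0)² + (-1−0)² = 49.87.
The Normal likelihood contributes (σ²)^(−n/2) exp(−SS/(2σ²)), so the posterior is Inverse-Gamma(α + n/2, β + SS/2) = Inverse-Gamma(7.5, 39.935).
The mode of Inverse-Gamma(a, b) is b/(a+1) = 39.935/8.5 ≈ 4.698.

σ̂²_MAP = 4.698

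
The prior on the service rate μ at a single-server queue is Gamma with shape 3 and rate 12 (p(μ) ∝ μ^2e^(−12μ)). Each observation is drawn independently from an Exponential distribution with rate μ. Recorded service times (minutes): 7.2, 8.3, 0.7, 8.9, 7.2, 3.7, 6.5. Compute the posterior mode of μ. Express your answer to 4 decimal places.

μ̂_MAP = 0.1651

The Exponential(rate=μ) likelihood is ∝ μ^n e^(−μΣtᵢ). Here n = 7 and Σtᵢ = 7.2 + 8.3 + 0.7 + 8.9 + 7.2 + 3.7 + 6.5 = 42.5.
Posterior ∝ μ^2e^(−12μ) · μ^7e^(−42.5μ) = μ^9e^(−54.5μ), i.e. Gamma(10, 54.5).
Mode = (a−1)/b = 9/54.5 ≈ 0.1651.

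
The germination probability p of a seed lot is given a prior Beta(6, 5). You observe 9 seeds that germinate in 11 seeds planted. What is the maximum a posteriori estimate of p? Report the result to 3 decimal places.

Prior: Beta(6, 5).
Data: 9 successes in 11 trials. The binomial likelihood contributes p^9(1−p)^2, so the posterior is Beta(6+9, 5+2) = Beta(15, 7).
For Beta(a, b) with a, b > 1 the mode is (a−1)/(a+b−2) = 14/20 ≈ 0.700.

p̂_MAP = 0.700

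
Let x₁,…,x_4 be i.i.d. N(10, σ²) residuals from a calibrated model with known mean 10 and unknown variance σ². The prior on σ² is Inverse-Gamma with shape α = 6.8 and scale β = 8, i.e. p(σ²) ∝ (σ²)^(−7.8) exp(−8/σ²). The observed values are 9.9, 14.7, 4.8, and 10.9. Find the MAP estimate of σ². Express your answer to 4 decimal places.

Sum of squared deviations about the known mean: SS = (9.9−10)² + (14.7−10)² + (4.8−10)² + (10.9−10)² = 49.95.
The Normal likelihood contributes (σ²)^(−n/2) exp(−SS/(2σ²)), so the posterior is Inverse-Gamma(α + n/2, β + SS/2) = Inverse-Gamma(8.8, 32.975).
The mode of Inverse-Gamma(a, b) is b/(a+1) = 32.975/9.8 ≈ 3.3648.

σ̂²_MAP = 3.3648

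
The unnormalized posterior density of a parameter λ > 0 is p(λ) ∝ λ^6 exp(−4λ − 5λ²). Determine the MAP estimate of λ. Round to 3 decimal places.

λ̂_MAP = 0.600

ℓ'(λ) = 6/λ − 4 − 10λ. Setting this to zero and multiplying by λ: 10λ² + 4λ − 6 = 0.
λ = (−4 + √(4² + 4·10·6)) / (2·10) = (−4 + √256) / 20 = (−4 + 16)/20 = 3/5.
ℓ''(λ) = −6/λ² − 10 < 0, confirming a maximum.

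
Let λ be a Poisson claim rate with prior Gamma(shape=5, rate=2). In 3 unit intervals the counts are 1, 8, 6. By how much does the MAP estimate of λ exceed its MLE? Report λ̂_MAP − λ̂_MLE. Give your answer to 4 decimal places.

Σxᵢ = 15. Posterior is Gamma(20, 5); MAP = (20−1)/5 = 19/5 ≈ 3.80000.
MLE = x̄ = 15/3 ≈ 5.00000.
Difference = 19/5 − 15/3 = -6/5 ≈ -1.2000.

MAP − MLE = -1.2000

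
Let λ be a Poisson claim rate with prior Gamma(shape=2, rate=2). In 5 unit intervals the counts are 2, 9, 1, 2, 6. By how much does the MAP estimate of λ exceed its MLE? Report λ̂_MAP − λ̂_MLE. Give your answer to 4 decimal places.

MAP − MLE = -1.0000

Σxᵢ = 20. Posterior is Gamma(22, 7); MAP = (22−1)/7 = 21/7 ≈ 3.00000.
MLE = x̄ = 20/5 ≈ 4.00000.
Difference = 21/7 − 20/5 = -1 ≈ -1.0000.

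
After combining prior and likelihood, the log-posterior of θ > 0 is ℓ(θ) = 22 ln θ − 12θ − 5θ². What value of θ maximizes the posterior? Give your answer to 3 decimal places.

ℓ'(θ) = 22/θ − 12 − 10θ. Setting this to zero and multiplying by θ: 10θ² + 12θ − 22 = 0.
θ = (−12 + √(12² + 4·10·22)) / (2·10) = (−12 + √1024) / 20 = (−12 + 32)/20 = 1.
ℓ''(θ) = −22/θ² − 10 < 0, confirming a maximum.

θ̂_MAP = 1.000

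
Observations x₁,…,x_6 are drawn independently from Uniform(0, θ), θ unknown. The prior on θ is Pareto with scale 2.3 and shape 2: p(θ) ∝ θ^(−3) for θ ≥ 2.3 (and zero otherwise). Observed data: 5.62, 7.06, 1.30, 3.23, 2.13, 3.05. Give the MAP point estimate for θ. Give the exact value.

θ̂_MAP = 7.06

The Uniform(0, θ) likelihood is θ^(−n) for θ ≥ max(xᵢ), zero otherwise. Here max(xᵢ) = 7.06.
Posterior ∝ θ^(−3) · θ^(−6) = θ^(−9) on θ ≥ max(2.3, 7.06) = 7.06.
This density is strictly decreasing in θ, so the posterior mode lies at the lower boundary of the support.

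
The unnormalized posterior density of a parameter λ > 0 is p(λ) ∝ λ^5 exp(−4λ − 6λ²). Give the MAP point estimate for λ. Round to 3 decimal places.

λ̂_MAP = 0.500

ℓ'(λ) = 5/λ − 4 − 12λ. Setting this to zero and multiplying by λ: 12λ² + 4λ − 5 = 0.
λ = (−4 + √(4² + 4·12·5)) / (2·12) = (−4 + √256) / 24 = (−4 + 16)/24 = 1/2.
ℓ''(λ) = −5/λ² − 12 < 0, confirming a maximum.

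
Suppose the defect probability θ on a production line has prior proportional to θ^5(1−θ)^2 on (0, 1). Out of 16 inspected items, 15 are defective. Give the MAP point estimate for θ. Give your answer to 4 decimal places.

The prior density ∝ θ^5(1−θ)^2 is the kernel of Beta(6, 3).
Data: 15 successes in 16 trials. The binomial likelihood contributes θ^15(1−θ)^1, so the posterior is Beta(6+15, 3+1) = Beta(21, 4).
For Beta(a, b) with a, b > 1 the mode is (a−1)/(a+b−2) = 20/23 ≈ 0.8696.

θ̂_MAP = 0.8696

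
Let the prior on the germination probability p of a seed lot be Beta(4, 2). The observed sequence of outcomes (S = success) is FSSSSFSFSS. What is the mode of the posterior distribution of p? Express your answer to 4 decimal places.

Prior: Beta(4, 2).
Data: 7 successes in 10 trials (from the sequence). The binomial likelihood contributes p^7(1−p)^3, so the posterior is Beta(4+7, 2+3) = Beta(11, 5).
For Beta(a, b) with a, b > 1 the mode is (a−1)/(a+b−2) = 10/14 ≈ 0.7143.

p̂_MAP = 0.7143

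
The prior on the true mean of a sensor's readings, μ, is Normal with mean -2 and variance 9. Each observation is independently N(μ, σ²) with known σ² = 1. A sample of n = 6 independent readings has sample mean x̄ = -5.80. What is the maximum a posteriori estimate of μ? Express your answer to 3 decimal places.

n = 6, x̄ = -5.80.
For a Normal prior and Normal likelihood with known variance, the posterior is Normal; its mode equals its mean, the precision-weighted average.
Prior precision 1/σ₀² = 1/9; data precision n/σ² = 6/1 = 6.
μ̂ = ((1/9)·(-2) + 6·(-5.8)) / (1/9 + 6) = (-1576/45)/(55/9) = -1576/275 ≈ -5.731.

μ̂_MAP = -5.731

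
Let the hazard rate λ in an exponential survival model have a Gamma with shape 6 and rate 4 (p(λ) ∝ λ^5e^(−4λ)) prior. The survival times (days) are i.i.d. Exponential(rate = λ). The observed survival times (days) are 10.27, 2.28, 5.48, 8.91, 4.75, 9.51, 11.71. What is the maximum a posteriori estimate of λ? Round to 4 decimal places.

λ̂_MAP = 0.2109

The Exponential(rate=λ) likelihood is ∝ λ^n e^(−λΣtᵢ). Here n = 7 and Σtᵢ = 10.27 + 2.28 + 5.48 + 8.91 + 4.75 + 9.51 + 11.71 = 52.91.
Posterior ∝ λ^5e^(−4λ) · λ^7e^(−52.91λ) = λ^12e^(−56.91λ), i.e. Gamma(13, 56.91).
Mode = (a−1)/b = 12/56.91 ≈ 0.2109.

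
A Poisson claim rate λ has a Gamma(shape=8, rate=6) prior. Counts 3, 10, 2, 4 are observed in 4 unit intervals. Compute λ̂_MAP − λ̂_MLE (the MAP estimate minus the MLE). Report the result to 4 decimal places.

MAP − MLE = -2.1500

Σxᵢ = 19. Posterior is Gamma(27, 10); MAP = (27−1)/10 = 26/10 ≈ 2.60000.
MLE = x̄ = 19/4 ≈ 4.75000.
Difference = 26/10 − 19/4 = -43/20 ≈ -2.1500.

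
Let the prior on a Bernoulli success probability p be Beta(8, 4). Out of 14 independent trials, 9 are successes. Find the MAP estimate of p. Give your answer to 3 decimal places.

p̂_MAP = 0.667

Prior: Beta(8, 4).
Data: 9 successes in 14 trials. The binomial likelihood contributes p^9(1−p)^5, so the posterior is Beta(8+9, 4+5) = Beta(17, 9).
For Beta(a, b) with a, b > 1 the mode is (a−1)/(a+b−2) = 16/24 ≈ 0.667.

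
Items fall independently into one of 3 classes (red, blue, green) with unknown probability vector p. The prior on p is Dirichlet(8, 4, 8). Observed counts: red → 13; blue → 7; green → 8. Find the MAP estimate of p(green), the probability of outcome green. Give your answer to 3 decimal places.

MAP estimate of p(green) = 0.333

The posterior is Dirichlet(αᵢ + nᵢ) = Dirichlet(21, 11, 16).
For a Dirichlet(a₁,…,a_K) with all aᵢ > 1, the mode has j-th component (aⱼ − 1)/(Σaᵢ − K).
Here Σaᵢ = 48 and K = 3, so p(green) = (16 − 1)/(48 − 3) = 15/45 ≈ 0.333.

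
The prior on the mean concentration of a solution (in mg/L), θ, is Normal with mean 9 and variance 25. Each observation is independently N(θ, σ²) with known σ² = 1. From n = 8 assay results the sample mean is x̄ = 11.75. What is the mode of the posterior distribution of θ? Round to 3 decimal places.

θ̂_MAP = 11.736

n = 8, x̄ = 11.75.
For a Normal prior and Normal likelihood with known variance, the posterior is Normal; its mode equals its mean, the precision-weighted average.
Prior precision 1/σ₀² = 1/25 = 0.04; data precision n/σ² = 8/1 = 8.
θ̂ = (0.04·9 + 8·11.75) / (0.04 + 8) = 94.36/8.04 = 2359/201 ≈ 11.736.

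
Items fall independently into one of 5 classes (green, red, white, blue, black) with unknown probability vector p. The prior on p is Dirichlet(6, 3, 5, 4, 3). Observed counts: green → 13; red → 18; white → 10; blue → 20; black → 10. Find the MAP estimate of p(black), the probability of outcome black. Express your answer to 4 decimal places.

The posterior is Dirichlet(αᵢ + nᵢ) = Dirichlet(19, 21, 15, 24, 13).
For a Dirichlet(a₁,…,a_K) with all aᵢ > 1, the mode has j-th component (aⱼ − 1)/(Σaᵢ − K).
Here Σaᵢ = 92 and K = 5, so p(black) = (13 − 1)/(92 − 5) = 12/87 ≈ 0.1379.

MAP estimate of p(black) = 0.1379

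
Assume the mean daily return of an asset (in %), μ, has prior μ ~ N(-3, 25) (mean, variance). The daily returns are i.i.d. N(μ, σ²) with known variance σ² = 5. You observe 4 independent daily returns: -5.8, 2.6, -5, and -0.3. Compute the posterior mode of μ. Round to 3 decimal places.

μ̂_MAP = -2.167

n = 4; x̄ = ((-5.8) + 2.6 + (-5) + (-0.3))/4 = -8.5/4 = -2.125.
For a Normal prior and Normal likelihood with known variance, the posterior is Normal; its mode equals its mean, the precision-weighted average.
Prior precision 1/σ₀² = 1/25 = 0.04; data precision n/σ² = 4/5 = 0.8.
μ̂ = (0.04·(-3) + 0.8·(-2.125)) / (0.04 + 0.8) = (-1.82)/0.84 = -13/6 ≈ -2.167.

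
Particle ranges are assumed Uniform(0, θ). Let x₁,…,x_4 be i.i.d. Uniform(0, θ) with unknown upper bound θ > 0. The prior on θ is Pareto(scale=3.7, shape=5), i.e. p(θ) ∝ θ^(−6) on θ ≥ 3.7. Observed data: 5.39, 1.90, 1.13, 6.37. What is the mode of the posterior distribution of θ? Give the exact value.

The Uniform(0, θ) likelihood is θ^(−n) for θ ≥ max(xᵢ), zero otherwise. Here max(xᵢ) = 6.37.
Posterior ∝ θ^(−6) · θ^(−4) = θ^(−10) on θ ≥ max(3.7, 6.37) = 6.37.
This density is strictly decreasing in θ, so the posterior mode lies at the lower boundary of the support.

θ̂_MAP = 6.37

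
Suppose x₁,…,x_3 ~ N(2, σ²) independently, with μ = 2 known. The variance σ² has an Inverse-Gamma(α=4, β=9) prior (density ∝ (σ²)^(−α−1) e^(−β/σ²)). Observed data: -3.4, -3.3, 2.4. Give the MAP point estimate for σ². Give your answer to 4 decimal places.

σ̂²_MAP = 5.8008

Sum of squared deviations about the known mean: SS = (-3.4−2)² + (-3.3−2)² + (2.4−2)² = 57.41.
The Normal likelihood contributes (σ²)^(−n/2) exp(−SS/(2σ²)), so the posterior is Inverse-Gamma(α + n/2, β + SS/2) = Inverse-Gamma(5.5, 37.705).
The mode of Inverse-Gamma(a, b) is b/(a+1) = 37.705/6.5 ≈ 5.8008.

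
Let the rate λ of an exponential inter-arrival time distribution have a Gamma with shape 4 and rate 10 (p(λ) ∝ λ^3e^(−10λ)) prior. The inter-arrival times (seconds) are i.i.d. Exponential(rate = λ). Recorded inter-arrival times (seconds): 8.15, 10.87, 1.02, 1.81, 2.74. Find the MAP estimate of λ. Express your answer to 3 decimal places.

λ̂_MAP = 0.231

The Exponential(rate=λ) likelihood is ∝ λ^n e^(−λΣtᵢ). Here n = 5 and Σtᵢ = 8.15 + 10.87 + 1.02 + 1.81 + 2.74 = 24.59.
Posterior ∝ λ^3e^(−10λ) · λ^5e^(−24.59λ) = λ^8e^(−34.59λ), i.e. Gamma(9, 34.59).
Mode = (a−1)/b = 8/34.59 ≈ 0.231.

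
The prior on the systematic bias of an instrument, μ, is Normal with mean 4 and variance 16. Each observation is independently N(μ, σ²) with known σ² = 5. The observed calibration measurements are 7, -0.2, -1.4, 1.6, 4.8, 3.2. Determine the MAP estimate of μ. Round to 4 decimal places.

μ̂_MAP = 2.5743

n = 6; x̄ = (7 + (-0.2) + (-1.4) + 1.6 + 4.8 + 3.2)/6 = 15/6 = 2.5.
For a Normal prior and Normal likelihood with known variance, the posterior is Normal; its mode equals its mean, the precision-weighted average.
Prior precision 1/σ₀² = 1/16 = 0.0625; data precision n/σ² = 6/5 = 1.2.
μ̂ = (0.0625·4 + 1.2·2.5) / (0.0625 + 1.2) = 3.25/1.2625 = 260/101 ≈ 2.5743.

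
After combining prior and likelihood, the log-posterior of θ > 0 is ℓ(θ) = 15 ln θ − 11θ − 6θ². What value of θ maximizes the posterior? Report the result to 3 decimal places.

ℓ'(θ) = 15/θ − 11 − 12θ. Setting this to zero and multiplying by θ: 12θ² + 11θ − 15 = 0.
θ = (−11 + √(11² + 4·12·15)) / (2·12) = (−11 + √841) / 24 = (−11 + 29)/24 = 3/4.
ℓ''(θ) = −15/θ² − 12 < 0, confirming a maximum.

θ̂_MAP = 0.750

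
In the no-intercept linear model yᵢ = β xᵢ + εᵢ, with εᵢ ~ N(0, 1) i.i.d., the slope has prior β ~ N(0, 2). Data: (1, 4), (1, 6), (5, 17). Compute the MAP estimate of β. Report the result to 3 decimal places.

β̂_MAP = 3.455

log p(β | y) = −Σ(yᵢ − βxᵢ)²/(2·1) − β²/(2·2) + const.
Setting the derivative to zero: Σxᵢ(yᵢ − βxᵢ)/1 − β/2 = 0, so β = Σxᵢyᵢ / (Σxᵢ² + σ²/τ²).
Σxᵢyᵢ = 1·4 + 1·6 + 5·17 = 95; Σxᵢ² = 27; σ²/τ² = 0.5.
β̂_MAP = 95 / (27 + 0.5) = 95/27.5 ≈ 3.455.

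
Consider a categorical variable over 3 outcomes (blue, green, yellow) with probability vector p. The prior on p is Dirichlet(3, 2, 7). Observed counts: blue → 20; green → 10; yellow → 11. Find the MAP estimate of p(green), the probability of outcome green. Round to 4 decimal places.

The posterior is Dirichlet(αᵢ + nᵢ) = Dirichlet(23, 12, 18).
For a Dirichlet(a₁,…,a_K) with all aᵢ > 1, the mode has j-th component (aⱼ − 1)/(Σaᵢ − K).
Here Σaᵢ = 53 and K = 3, so p(green) = (12 − 1)/(53 − 3) = 11/50 ≈ 0.2200.

MAP estimate of p(green) = 0.2200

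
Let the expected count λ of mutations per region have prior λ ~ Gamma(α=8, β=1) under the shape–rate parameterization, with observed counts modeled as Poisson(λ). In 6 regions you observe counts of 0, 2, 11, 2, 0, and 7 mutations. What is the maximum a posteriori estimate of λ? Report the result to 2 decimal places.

λ̂_MAP = 4.14

Σxᵢ = 0+2+11+2+0+7 = 22, with n = 6.
Posterior ∝ λ^7e^(−1λ) · λ^22e^(−6λ) = λ^29e^(−7λ), i.e. Gamma(shape=30, rate=7).
The mode of a Gamma(a, b) with a ≥ 1 (shape–rate) is (a−1)/b = 29/7 ≈ 4.14.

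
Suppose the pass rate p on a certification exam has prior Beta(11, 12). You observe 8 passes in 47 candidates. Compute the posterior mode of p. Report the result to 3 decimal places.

Prior: Beta(11, 12).
Data: 8 successes in 47 trials. The binomial likelihood contributes p^8(1−p)^39, so the posterior is Beta(11+8, 12+39) = Beta(19, 51).
For Beta(a, b) with a, b > 1 the mode is (a−1)/(a+b−2) = 18/68 ≈ 0.265.

p̂_MAP = 0.265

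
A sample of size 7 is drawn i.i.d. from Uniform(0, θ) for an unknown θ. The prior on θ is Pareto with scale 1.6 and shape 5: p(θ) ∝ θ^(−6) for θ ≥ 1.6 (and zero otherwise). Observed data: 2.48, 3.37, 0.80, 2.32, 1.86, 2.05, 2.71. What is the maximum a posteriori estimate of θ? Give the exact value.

The Uniform(0, θ) likelihood is θ^(−n) for θ ≥ max(xᵢ), zero otherwise. Here max(xᵢ) = 3.37.
Posterior ∝ θ^(−6) · θ^(−7) = θ^(−13) on θ ≥ max(1.6, 3.37) = 3.37.
This density is strictly decreasing in θ, so the posterior mode lies at the lower boundary of the support.

θ̂_MAP = 3.37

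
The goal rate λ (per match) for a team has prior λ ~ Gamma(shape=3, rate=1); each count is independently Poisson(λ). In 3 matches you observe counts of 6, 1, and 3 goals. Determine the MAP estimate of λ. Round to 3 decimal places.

λ̂_MAP = 3.000

Σxᵢ = 6+1+3 = 10, with n = 3.
Posterior ∝ λ^2e^(−1λ) · λ^10e^(−3λ) = λ^12e^(−4λ), i.e. Gamma(shape=13, rate=4).
The mode of a Gamma(a, b) with a ≥ 1 (shape–rate) is (a−1)/b = 12/4 ≈ 3.000.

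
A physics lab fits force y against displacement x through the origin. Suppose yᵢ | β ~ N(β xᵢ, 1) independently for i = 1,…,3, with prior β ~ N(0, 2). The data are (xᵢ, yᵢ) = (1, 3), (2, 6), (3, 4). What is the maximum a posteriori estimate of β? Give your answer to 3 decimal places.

log p(β | y) = −Σ(yᵢ − βxᵢ)²/(2·1) − β²/(2·2) + const.
Setting the derivative to zero: Σxᵢ(yᵢ − βxᵢ)/1 − β/2 = 0, so β = Σxᵢyᵢ / (Σxᵢ² + σ²/τ²).
Σxᵢyᵢ = 1·3 + 2·6 + 3·4 = 27; Σxᵢ² = 14; σ²/τ² = 0.5.
β̂_MAP = 27 / (14 + 0.5) = 27/14.5 ≈ 1.862.

β̂_MAP = 1.862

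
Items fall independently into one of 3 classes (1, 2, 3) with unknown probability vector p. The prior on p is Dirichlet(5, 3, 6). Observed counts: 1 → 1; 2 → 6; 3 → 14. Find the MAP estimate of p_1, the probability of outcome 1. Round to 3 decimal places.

The posterior is Dirichlet(αᵢ + nᵢ) = Dirichlet(6, 9, 20).
For a Dirichlet(a₁,…,a_K) with all aᵢ > 1, the mode has j-th component (aⱼ − 1)/(Σaᵢ − K).
Here Σaᵢ = 35 and K = 3, so p_1 = (6 − 1)/(35 − 3) = 5/32 ≈ 0.156.

MAP estimate: 0.156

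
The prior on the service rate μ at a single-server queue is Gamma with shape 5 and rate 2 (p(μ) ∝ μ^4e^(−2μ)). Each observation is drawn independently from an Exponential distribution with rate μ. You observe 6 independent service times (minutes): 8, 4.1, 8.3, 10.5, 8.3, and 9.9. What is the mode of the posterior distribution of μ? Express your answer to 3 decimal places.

The Exponential(rate=μ) likelihood is ∝ μ^n e^(−μΣtᵢ). Here n = 6 and Σtᵢ = 8 + 4.1 + 8.3 + 10.5 + 8.3 + 9.9 = 49.1.
Posterior ∝ μ^4e^(−2μ) · μ^6e^(−49.1μ) = μ^10e^(−51.1μ), i.e. Gamma(11, 51.1).
Mode = (a−1)/b = 10/51.1 ≈ 0.196.

μ̂_MAP = 0.196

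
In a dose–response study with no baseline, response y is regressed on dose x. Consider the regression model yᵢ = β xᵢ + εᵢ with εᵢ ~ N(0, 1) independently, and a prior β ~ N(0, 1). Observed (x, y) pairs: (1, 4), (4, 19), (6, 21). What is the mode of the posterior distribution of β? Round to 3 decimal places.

log p(β | y) = −Σ(yᵢ − βxᵢ)²/(2·1) − β²/(2·1) + const.
Setting the derivative to zero: Σxᵢ(yᵢ − βxᵢ)/1 − β/1 = 0, so β = Σxᵢyᵢ / (Σxᵢ² + σ²/τ²).
Σxᵢyᵢ = 1·4 + 4·19 + 6·21 = 206; Σxᵢ² = 53; σ²/τ² = 1.
β̂_MAP = 206 / (53 + 1) = 206/54 ≈ 3.815.

β̂_MAP = 3.815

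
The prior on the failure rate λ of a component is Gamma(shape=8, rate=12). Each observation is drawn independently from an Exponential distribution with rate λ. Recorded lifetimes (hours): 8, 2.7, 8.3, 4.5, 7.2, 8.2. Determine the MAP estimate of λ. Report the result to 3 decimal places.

λ̂_MAP = 0.255

The Exponential(rate=λ) likelihood is ∝ λ^n e^(−λΣtᵢ). Here n = 6 and Σtᵢ = 8 + 2.7 + 8.3 + 4.5 + 7.2 + 8.2 = 38.9.
Posterior ∝ λ^7e^(−12λ) · λ^6e^(−38.9λ) = λ^13e^(−50.9λ), i.e. Gamma(14, 50.9).
Mode = (a−1)/b = 13/50.9 ≈ 0.255.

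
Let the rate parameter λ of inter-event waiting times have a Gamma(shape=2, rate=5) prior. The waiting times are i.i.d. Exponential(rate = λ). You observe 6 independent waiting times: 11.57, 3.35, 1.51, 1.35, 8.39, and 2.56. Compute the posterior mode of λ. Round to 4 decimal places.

λ̂_MAP = 0.2075

The Exponential(rate=λ) likelihood is ∝ λ^n e^(−λΣtᵢ). Here n = 6 and Σtᵢ = 11.57 + 3.35 + 1.51 + 1.35 + 8.39 + 2.56 = 28.73.
Posterior ∝ λe^(−5λ) · λ^6e^(−28.73λ) = λ^7e^(−33.73λ), i.e. Gamma(8, 33.73).
Mode = (a−1)/b = 7/33.73 ≈ 0.2075.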